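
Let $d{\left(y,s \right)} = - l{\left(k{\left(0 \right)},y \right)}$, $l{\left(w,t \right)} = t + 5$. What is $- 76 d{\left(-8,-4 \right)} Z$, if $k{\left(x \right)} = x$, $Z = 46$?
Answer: $-10488$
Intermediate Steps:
$l{\left(w,t \right)} = 5 + t$
$d{\left(y,s \right)} = -5 - y$ ($d{\left(y,s \right)} = - (5 + y) = -5 - y$)
$- 76 d{\left(-8,-4 \right)} Z = - 76 \left(-5 - -8\right) 46 = - 76 \left(-5 + 8\right) 46 = \left(-76\right) 3 \cdot 46 = \left(-228\right) 46 = -10488$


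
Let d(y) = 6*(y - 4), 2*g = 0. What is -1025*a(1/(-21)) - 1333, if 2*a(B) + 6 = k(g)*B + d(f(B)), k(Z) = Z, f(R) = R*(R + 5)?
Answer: 2170774/147 ≈ 14767.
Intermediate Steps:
g = 0 (g = (½)*0 = 0)
f(R) = R*(5 + R)
d(y) = -24 + 6*y (d(y) = 6*(-4 + y) = -24 + 6*y)
a(B) = -15 + 3*B*(5 + B) (a(B) = -3 + (0*B + (-24 + 6*(B*(5 + B))))/2 = -3 + (0 + (-24 + 6*B*(5 + B)))/2 = -3 + (-24 + 6*B*(5 + B))/2 = -3 + (-12 + 3*B*(5 + B)) = -15 + 3*B*(5 + B))
-1025*a(1/(-21)) - 1333 = -1025*(-15 + 3*(5 + 1/(-21))/(-21)) - 1333 = -1025*(-15 + 3*(-1/21)*(5 - 1/21)) - 1333 = -1025*(-15 + 3*(-1/21)*(104/21)) - 1333 = -1025*(-15 - 104/147) - 1333 = -1025*(-2309/147) - 1333 = 2366725/147 - 1333 = 2170774/147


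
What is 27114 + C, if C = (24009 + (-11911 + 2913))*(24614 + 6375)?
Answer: 465202993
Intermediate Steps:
C = 465175879 (C = (24009 - 8998)*30989 = 15011*30989 = 465175879)
27114 + C = 27114 + 465175879 = 465202993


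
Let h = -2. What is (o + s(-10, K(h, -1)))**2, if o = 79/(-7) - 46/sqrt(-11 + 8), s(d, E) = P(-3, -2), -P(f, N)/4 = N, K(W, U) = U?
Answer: -102097/147 - 2116*I*sqrt(3)/21 ≈ -694.54 - 174.52*I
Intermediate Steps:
P(f, N) = -4*N
s(d, E) = 8 (s(d, E) = -4*(-2) = 8)
o = -79/7 + 46*I*sqrt(3)/3 (o = 79*(-1/7) - 46*(-I*sqrt(3)/3) = -79/7 - 46*(-I*sqrt(3)/3) = -79/7 - (-46)*I*sqrt(3)/3 = -79/7 + 46*I*sqrt(3)/3 ≈ -11.286 + 26.558*I)
(o + s(-10, K(h, -1)))**2 = ((-79/7 + 46*I*sqrt(3)/3) + 8)**2 = (-23/7 + 46*I*sqrt(3)/3)**2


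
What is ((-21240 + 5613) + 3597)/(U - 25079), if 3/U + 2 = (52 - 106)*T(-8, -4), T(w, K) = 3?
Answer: 1972920/4112959 ≈ 0.47968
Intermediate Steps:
U = -3/164 (U = 3/(-2 + (52 - 106)*3) = 3/(-2 - 54*3) = 3/(-2 - 162) = 3/(-164) = 3*(-1/164) = -3/164 ≈ -0.018293)
((-21240 + 5613) + 3597)/(U - 25079) = ((-21240 + 5613) + 3597)/(-3/164 - 25079) = (-15627 + 3597)/(-4112959/164) = -12030*(-164/4112959) = 1972920/4112959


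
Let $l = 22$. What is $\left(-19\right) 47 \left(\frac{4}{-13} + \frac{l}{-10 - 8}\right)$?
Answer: $\frac{159847}{117} \approx 1366.2$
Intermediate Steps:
$\left(-19\right) 47 \left(\frac{4}{-13} + \frac{l}{-10 - 8}\right) = \left(-19\right) 47 \left(\frac{4}{-13} + \frac{22}{-10 - 8}\right) = - 893 \left(4 \left(- \frac{1}{13}\right) + \frac{22}{-18}\right) = - 893 \left(- \frac{4}{13} + 22 \left(- \frac{1}{18}\right)\right) = - 893 \left(- \frac{4}{13} - \frac{11}{9}\right) = \left(-893\right) \left(- \frac{179}{117}\right) = \frac{159847}{117}$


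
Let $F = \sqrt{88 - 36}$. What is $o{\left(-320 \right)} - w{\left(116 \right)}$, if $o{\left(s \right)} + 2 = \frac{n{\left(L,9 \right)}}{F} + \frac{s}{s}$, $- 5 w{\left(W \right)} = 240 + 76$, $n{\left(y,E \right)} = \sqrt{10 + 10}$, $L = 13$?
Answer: $\frac{311}{5} + \frac{\sqrt{65}}{13} \approx 62.82$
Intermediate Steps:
$F = 2 \sqrt{13}$ ($F = \sqrt{52} = 2 \sqrt{13} \approx 7.2111$)
$n{\left(y,E \right)} = 2 \sqrt{5}$ ($n{\left(y,E \right)} = \sqrt{20} = 2 \sqrt{5}$)
$w{\left(W \right)} = - \frac{316}{5}$ ($w{\left(W \right)} = - \frac{240 + 76}{5} = \left(- \frac{1}{5}\right) 316 = - \frac{316}{5}$)
$o{\left(s \right)} = -1 + \frac{\sqrt{65}}{13}$ ($o{\left(s \right)} = -2 + \left(\frac{2 \sqrt{5}}{2 \sqrt{13}} + \frac{s}{s}\right) = -2 + \left(2 \sqrt{5} \frac{\sqrt{13}}{26} + 1\right) = -2 + \left(\frac{\sqrt{65}}{13} + 1\right) = -2 + \left(1 + \frac{\sqrt{65}}{13}\right) = -1 + \frac{\sqrt{65}}{13}$)
$o{\left(-320 \right)} - w{\left(116 \right)} = \left(-1 + \frac{\sqrt{65}}{13}\right) - - \frac{316}{5} = \left(-1 + \frac{\sqrt{65}}{13}\right) + \frac{316}{5} = \frac{311}{5} + \frac{\sqrt{65}}{13}$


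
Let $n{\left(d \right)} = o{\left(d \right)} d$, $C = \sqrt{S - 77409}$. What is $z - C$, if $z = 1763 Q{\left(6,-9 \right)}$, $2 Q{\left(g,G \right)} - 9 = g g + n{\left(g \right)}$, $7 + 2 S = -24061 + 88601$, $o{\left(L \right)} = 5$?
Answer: $\frac{132225}{2} - \frac{i \sqrt{180570}}{2} \approx 66113.0 - 212.47 i$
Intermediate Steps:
$S = \frac{64533}{2}$ ($S = - \frac{7}{2} + \frac{-24061 + 88601}{2} = - \frac{7}{2} + \frac{1}{2} \cdot 64540 = - \frac{7}{2} + 32270 = \frac{64533}{2} \approx 32267.0$)
$C = \frac{i \sqrt{180570}}{2}$ ($C = \sqrt{\frac{64533}{2} - 77409} = \sqrt{- \frac{90285}{2}} = \frac{i \sqrt{180570}}{2} \approx 212.47 i$)
$n{\left(d \right)} = 5 d$
$Q{\left(g,G \right)} = \frac{9}{2} + \frac{g^{2}}{2} + \frac{5 g}{2}$ ($Q{\left(g,G \right)} = \frac{9}{2} + \frac{g g + 5 g}{2} = \frac{9}{2} + \frac{g^{2} + 5 g}{2} = \frac{9}{2} + \left(\frac{g^{2}}{2} + \frac{5 g}{2}\right) = \frac{9}{2} + \frac{g^{2}}{2} + \frac{5 g}{2}$)
$z = \frac{132225}{2}$ ($z = 1763 \left(\frac{9}{2} + \frac{6^{2}}{2} + \frac{5}{2} \cdot 6\right) = 1763 \left(\frac{9}{2} + \frac{1}{2} \cdot 36 + 15\right) = 1763 \left(\frac{9}{2} + 18 + 15\right) = 1763 \cdot \frac{75}{2} = \frac{132225}{2} \approx 66113.0$)
$z - C = \frac{132225}{2} - \frac{i \sqrt{180570}}{2}$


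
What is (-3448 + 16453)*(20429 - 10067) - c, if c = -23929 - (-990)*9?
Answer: 134772829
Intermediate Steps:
c = -15019 (c = -23929 - 1*(-8910) = -23929 + 8910 = -15019)
(-3448 + 16453)*(20429 - 10067) - c = (-3448 + 16453)*(20429 - 10067) - 1*(-15019) = 13005*10362 + 15019 = 134757810 + 15019 = 134772829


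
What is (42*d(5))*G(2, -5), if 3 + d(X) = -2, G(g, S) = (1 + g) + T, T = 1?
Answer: -840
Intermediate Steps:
G(g, S) = 2 + g (G(g, S) = (1 + g) + 1 = 2 + g)
d(X) = -5 (d(X) = -3 - 2 = -5)
(42*d(5))*G(2, -5) = (42*(-5))*(2 + 2) = -210*4 = -840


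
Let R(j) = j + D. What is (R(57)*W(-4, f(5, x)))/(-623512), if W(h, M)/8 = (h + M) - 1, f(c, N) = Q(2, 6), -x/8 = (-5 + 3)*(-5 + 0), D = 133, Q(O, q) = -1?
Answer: 1140/77939 ≈ 0.014627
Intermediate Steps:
x = -80 (x = -8*(-5 + 3)*(-5 + 0) = -(-16)*(-5) = -8*10 = -80)
R(j) = 133 + j (R(j) = j + 133 = 133 + j)
f(c, N) = -1
W(h, M) = -8 + 8*M + 8*h (W(h, M) = 8*((h + M) - 1) = 8*((M + h) - 1) = 8*(-1 + M + h) = -8 + 8*M + 8*h)
(R(57)*W(-4, f(5, x)))/(-623512) = ((133 + 57)*(-8 + 8*(-1) + 8*(-4)))/(-623512) = (190*(-8 - 8 - 32))*(-1/623512) = (190*(-48))*(-1/623512) = -9120*(-1/623512) = 1140/77939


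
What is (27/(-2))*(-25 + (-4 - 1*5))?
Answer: 459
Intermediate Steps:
(27/(-2))*(-25 + (-4 - 1*5)) = (27*(-½))*(-25 + (-4 - 5)) = -27*(-25 - 9)/2 = -27/2*(-34) = 459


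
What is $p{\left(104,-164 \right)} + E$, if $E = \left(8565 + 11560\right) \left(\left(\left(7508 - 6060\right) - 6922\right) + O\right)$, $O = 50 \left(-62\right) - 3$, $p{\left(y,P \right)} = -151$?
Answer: $-172612276$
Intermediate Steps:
$O = -3103$ ($O = -3100 - 3 = -3103$)
$E = -172612125$ ($E = \left(8565 + 11560\right) \left(\left(\left(7508 - 6060\right) - 6922\right) - 3103\right) = 20125 \left(\left(1448 - 6922\right) - 3103\right) = 20125 \left(-5474 - 3103\right) = 20125 \left(-8577\right) = -172612125$)
$p{\left(104,-164 \right)} + E = -151 - 172612125 = -172612276$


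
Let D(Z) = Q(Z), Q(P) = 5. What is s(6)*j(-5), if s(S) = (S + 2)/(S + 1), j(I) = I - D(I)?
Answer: -80/7 ≈ -11.429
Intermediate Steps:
D(Z) = 5
j(I) = -5 + I (j(I) = I - 1*5 = I - 5 = -5 + I)
s(S) = (2 + S)/(1 + S)
s(6)*j(-5) = ((2 + 6)/(1 + 6))*(-5 - 5) = (8/7)*(-10) = -80/7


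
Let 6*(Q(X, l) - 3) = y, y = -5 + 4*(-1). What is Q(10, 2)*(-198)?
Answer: -297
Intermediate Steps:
y = -9 (y = -5 - 4 = -9)
Q(X, l) = 3/2 (Q(X, l) = 3 + (⅙)*(-9) = 3 - 3/2 = 3/2)
Q(10, 2)*(-198) = (3/2)*(-198) = -297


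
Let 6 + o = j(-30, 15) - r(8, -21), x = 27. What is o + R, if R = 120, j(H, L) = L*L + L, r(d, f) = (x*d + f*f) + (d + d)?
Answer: -319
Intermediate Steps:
r(d, f) = f**2 + 29*d (r(d, f) = (27*d + f*f) + (d + d) = (27*d + f**2) + 2*d = (f**2 + 27*d) + 2*d = f**2 + 29*d)
j(H, L) = L + L**2 (j(H, L) = L**2 + L = L + L**2)
o = -439 (o = -6 + (15*(1 + 15) - ((-21)**2 + 29*8)) = -6 + (15*16 - (441 + 232)) = -6 + (240 - 1*673) = -6 + (240 - 673) = -6 - 433 = -439)
o + R = -439 + 120 = -319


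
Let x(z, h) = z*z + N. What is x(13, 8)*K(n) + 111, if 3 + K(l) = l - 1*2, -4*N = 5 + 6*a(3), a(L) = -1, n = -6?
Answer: -7003/4 ≈ -1750.8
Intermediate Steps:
N = ¼ (N = -(5 + 6*(-1))/4 = -(5 - 6)/4 = -¼*(-1) = ¼ ≈ 0.25000)
K(l) = -5 + l (K(l) = -3 + (l - 1*2) = -3 + (l - 2) = -3 + (-2 + l) = -5 + l)
x(z, h) = ¼ + z² (x(z, h) = z*z + ¼ = z² + ¼ = ¼ + z²)
x(13, 8)*K(n) + 111 = (¼ + 13²)*(-5 - 6) + 111 = (¼ + 169)*(-11) + 111 = (677/4)*(-11) + 111 = -7447/4 + 111 = -7003/4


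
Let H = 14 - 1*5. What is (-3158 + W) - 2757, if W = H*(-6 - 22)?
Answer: -6167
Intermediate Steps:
H = 9 (H = 14 - 5 = 9)
W = -252 (W = 9*(-6 - 22) = 9*(-28) = -252)
(-3158 + W) - 2757 = (-3158 - 252) - 2757 = -3410 - 2757 = -6167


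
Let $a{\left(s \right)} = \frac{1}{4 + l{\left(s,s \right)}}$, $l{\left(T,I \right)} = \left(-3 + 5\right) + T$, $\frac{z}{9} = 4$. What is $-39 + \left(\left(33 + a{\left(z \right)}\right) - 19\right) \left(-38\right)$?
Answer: $- \frac{12010}{21} \approx -571.9$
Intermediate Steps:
$z = 36$ ($z = 9 \cdot 4 = 36$)
$l{\left(T,I \right)} = 2 + T$
$a{\left(s \right)} = \frac{1}{6 + s}$ ($a{\left(s \right)} = \frac{1}{4 + \left(2 + s\right)} = \frac{1}{6 + s}$)
$-39 + \left(\left(33 + a{\left(z \right)}\right) - 19\right) \left(-38\right) = -39 + \left(\left(33 + \frac{1}{6 + 36}\right) - 19\right) \left(-38\right) = -39 + \left(\left(33 + \frac{1}{42}\right) - 19\right) \left(-38\right) = -39 + \left(\frac{1387}{42} - 19\right) \left(-38\right) = -39 + \frac{589}{42} \left(-38\right) = -39 - \frac{11191}{21} = - \frac{12010}{21}$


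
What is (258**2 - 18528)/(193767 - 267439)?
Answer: -12009/18418 ≈ -0.65203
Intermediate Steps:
(258**2 - 18528)/(193767 - 267439) = (66564 - 18528)/(-73672) = 48036*(-1/73672) = -12009/18418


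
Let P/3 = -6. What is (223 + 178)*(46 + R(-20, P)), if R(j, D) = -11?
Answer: 14035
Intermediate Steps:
P = -18 (P = 3*(-6) = -18)
(223 + 178)*(46 + R(-20, P)) = (223 + 178)*(46 - 11) = 401*35 = 14035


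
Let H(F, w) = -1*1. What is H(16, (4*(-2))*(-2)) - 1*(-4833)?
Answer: 4832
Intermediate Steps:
H(F, w) = -1
H(16, (4*(-2))*(-2)) - 1*(-4833) = -1 - 1*(-4833) = -1 + 4833 = 4832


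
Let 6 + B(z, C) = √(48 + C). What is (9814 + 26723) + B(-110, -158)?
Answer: 36531 + I*√110 ≈ 36531.0 + 10.488*I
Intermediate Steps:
B(z, C) = -6 + √(48 + C)
(9814 + 26723) + B(-110, -158) = (9814 + 26723) + (-6 + √(48 - 158)) = 36537 + (-6 + √(-110)) = 36537 + (-6 + I*√110) = 36531 + I*√110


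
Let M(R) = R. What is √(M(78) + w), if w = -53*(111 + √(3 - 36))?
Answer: √(-5805 - 53*I*√33) ≈ 1.997 - 76.217*I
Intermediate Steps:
w = -5883 - 53*I*√33 (w = -53*(111 + √(-33)) = -53*(111 + I*√33) = -5883 - 53*I*√33 ≈ -5883.0 - 304.46*I)
√(M(78) + w) = √(78 + (-5883 - 53*I*√33)) = √(-5805 - 53*I*√33)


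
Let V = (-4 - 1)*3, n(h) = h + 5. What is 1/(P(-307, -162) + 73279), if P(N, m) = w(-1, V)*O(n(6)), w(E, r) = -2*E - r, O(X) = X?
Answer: 1/73466 ≈ 1.3612e-5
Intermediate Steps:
n(h) = 5 + h
V = -15 (V = -5*3 = -15)
w(E, r) = -r - 2*E
P(N, m) = 187 (P(N, m) = (-1*(-15) - 2*(-1))*(5 + 6) = (15 + 2)*11 = 17*11 = 187)
1/(P(-307, -162) + 73279) = 1/(187 + 73279) = 1/73466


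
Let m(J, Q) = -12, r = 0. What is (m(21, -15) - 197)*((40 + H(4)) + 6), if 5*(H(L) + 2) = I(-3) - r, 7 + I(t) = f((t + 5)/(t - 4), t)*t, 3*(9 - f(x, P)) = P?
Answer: -38247/5 ≈ -7649.4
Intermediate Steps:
f(x, P) = 9 - P/3
I(t) = -7 + t*(9 - t/3) (I(t) = -7 + (9 - t/3)*t = -7 + t*(9 - t/3))
H(L) = -47/5 (H(L) = -2 + ((-7 - ⅓*(-3)*(-27 - 3)) - 1*0)/5 = -2 + ((-7 - ⅓*(-3)*(-30)) + 0)/5 = -2 + ((-7 - 30) + 0)/5 = -2 + (-37 + 0)/5 = -2 + (⅕)*(-37) = -2 - 37/5 = -47/5)
(m(21, -15) - 197)*((40 + H(4)) + 6) = (-12 - 197)*((40 - 47/5) + 6) = -209*(153/5 + 6) = -209*183/5 = -38247/5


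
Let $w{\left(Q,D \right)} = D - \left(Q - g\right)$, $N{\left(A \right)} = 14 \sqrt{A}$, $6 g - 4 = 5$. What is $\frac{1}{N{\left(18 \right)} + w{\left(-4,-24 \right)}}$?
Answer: $\frac{74}{12743} + \frac{168 \sqrt{2}}{12743} \approx 0.024452$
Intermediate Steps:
$g = \frac{3}{2}$ ($g = \frac{2}{3} + \frac{1}{6} \cdot 5 = \frac{2}{3} + \frac{5}{6} = \frac{3}{2} \approx 1.5$)
$w{\left(Q,D \right)} = \frac{3}{2} + D - Q$ ($w{\left(Q,D \right)} = D - \left(- \frac{3}{2} + Q\right) = \frac{3}{2} + D - Q$)
$\frac{1}{N{\left(18 \right)} + w{\left(-4,-24 \right)}} = \frac{1}{14 \sqrt{18} - \frac{37}{2}} = \frac{1}{14 \cdot 3 \sqrt{2} + \left(\frac{3}{2} - 24 + 4\right)} = \frac{1}{42 \sqrt{2} - \frac{37}{2}} = \frac{1}{- \frac{37}{2} + 42 \sqrt{2}}$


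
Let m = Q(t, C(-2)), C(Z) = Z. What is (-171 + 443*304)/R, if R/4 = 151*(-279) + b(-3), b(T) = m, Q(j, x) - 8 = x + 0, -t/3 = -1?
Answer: -7079/8868 ≈ -0.79826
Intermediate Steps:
t = 3 (t = -3*(-1) = 3)
Q(j, x) = 8 + x (Q(j, x) = 8 + (x + 0) = 8 + x)
m = 6 (m = 8 - 2 = 6)
b(T) = 6
R = -168492 (R = 4*(151*(-279) + 6) = 4*(-42129 + 6) = 4*(-42123) = -168492)
(-171 + 443*304)/R = (-171 + 443*304)/(-168492) = (-171 + 134672)*(-1/168492) = 134501*(-1/168492) = -7079/8868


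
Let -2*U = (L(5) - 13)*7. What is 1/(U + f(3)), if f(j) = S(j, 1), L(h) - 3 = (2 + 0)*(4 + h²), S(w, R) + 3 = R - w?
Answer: -1/173 ≈ -0.0057803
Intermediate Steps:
S(w, R) = -3 + R - w (S(w, R) = -3 + (R - w) = -3 + R - w)
L(h) = 11 + 2*h² (L(h) = 3 + (2 + 0)*(4 + h²) = 3 + 2*(4 + h²) = 3 + (8 + 2*h²) = 11 + 2*h²)
f(j) = -2 - j (f(j) = -3 + 1 - j = -2 - j)
U = -168 (U = -((11 + 2*5²) - 13)*7/2 = -((11 + 2*25) - 13)*7/2 = -((11 + 50) - 13)*7/2 = -(61 - 13)*7/2 = -24*7 = -½*336 = -168)
1/(U + f(3)) = 1/(-168 + (-2 - 1*3)) = 1/(-168 + (-2 - 3)) = 1/(-168 - 5) = 1/(-173) = -1/173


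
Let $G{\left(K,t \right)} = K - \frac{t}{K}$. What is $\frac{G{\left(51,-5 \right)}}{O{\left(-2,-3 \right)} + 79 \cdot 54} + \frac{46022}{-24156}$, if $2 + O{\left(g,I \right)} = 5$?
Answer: $- \frac{184387283}{97392966} \approx -1.8932$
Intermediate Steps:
$O{\left(g,I \right)} = 3$ ($O{\left(g,I \right)} = -2 + 5 = 3$)
$G{\left(K,t \right)} = K - \frac{t}{K}$
$\frac{G{\left(51,-5 \right)}}{O{\left(-2,-3 \right)} + 79 \cdot 54} + \frac{46022}{-24156} = \frac{51 - - \frac{5}{51}}{3 + 79 \cdot 54} + \frac{46022}{-24156} = \frac{51 - \left(-5\right) \frac{1}{51}}{3 + 4266} + 46022 \left(- \frac{1}{24156}\right) = \frac{51 + \frac{5}{51}}{4269} - \frac{23011}{12078} = \frac{2606}{51} \cdot \frac{1}{4269} - \frac{23011}{12078} = \frac{2606}{217719} - \frac{23011}{12078} = - \frac{184387283}{97392966}$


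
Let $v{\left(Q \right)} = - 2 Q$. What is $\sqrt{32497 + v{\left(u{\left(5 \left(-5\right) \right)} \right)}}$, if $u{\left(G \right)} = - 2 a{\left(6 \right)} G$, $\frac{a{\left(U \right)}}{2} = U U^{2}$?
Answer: $i \sqrt{10703} \approx 103.46 i$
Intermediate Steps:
$a{\left(U \right)} = 2 U^{3}$ ($a{\left(U \right)} = 2 U U^{2} = 2 U^{3}$)
$u{\left(G \right)} = - 864 G$ ($u{\left(G \right)} = - 2 \cdot 2 \cdot 6^{3} G = - 2 \cdot 2 \cdot 216 G = \left(-2\right) 432 G = - 864 G$)
$\sqrt{32497 + v{\left(u{\left(5 \left(-5\right) \right)} \right)}} = \sqrt{32497 - 2 \left(- 864 \cdot 5 \left(-5\right)\right)} = \sqrt{32497 - 2 \left(\left(-864\right) \left(-25\right)\right)} = \sqrt{32497 - 43200} = \sqrt{-10703} = i \sqrt{10703}$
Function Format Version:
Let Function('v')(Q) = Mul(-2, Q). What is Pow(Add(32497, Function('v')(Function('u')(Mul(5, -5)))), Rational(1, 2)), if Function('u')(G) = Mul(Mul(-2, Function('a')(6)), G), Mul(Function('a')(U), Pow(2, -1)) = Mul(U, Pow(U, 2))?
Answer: Mul(I, Pow(10703, Rational(1, 2))) ≈ Mul(103.46, I)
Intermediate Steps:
Function('a')(U) = Mul(2, Pow(U, 3)) (Function('a')(U) = Mul(2, Mul(U, Pow(U, 2))) = Mul(2, Pow(U, 3)))
Function('u')(G) = Mul(-864, G) (Function('u')(G) = Mul(Mul(-2, Mul(2, Pow(6, 3))), G) = Mul(Mul(-2, Mul(2, 216)), G) = Mul(Mul(-2, 432), G) = Mul(-864, G))
Pow(Add(32497, Function('v')(Function('u')(Mul(5, -5)))), Rational(1, 2)) = Pow(Add(32497, Mul(-2, Mul(-864, Mul(5, -5)))), Rational(1, 2)) = Pow(Add(32497, Mul(-2, Mul(-864, -25))), Rational(1, 2)) = Pow(Add(32497, Mul(-2, 21600)), Rational(1, 2)) = Pow(Add(32497, -43200), Rational(1, 2)) = Pow(-10703, Rational(1, 2)) = Mul(I, Pow(10703, Rational(1, 2)))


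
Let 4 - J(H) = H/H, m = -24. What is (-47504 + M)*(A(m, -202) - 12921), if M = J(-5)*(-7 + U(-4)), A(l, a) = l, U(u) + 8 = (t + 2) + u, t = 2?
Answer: 615521805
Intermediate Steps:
U(u) = -4 + u (U(u) = -8 + ((2 + 2) + u) = -8 + (4 + u) = -4 + u)
J(H) = 3 (J(H) = 4 - H/H = 4 - 1*1 = 4 - 1 = 3)
M = -45 (M = 3*(-7 + (-4 - 4)) = 3*(-7 - 8) = 3*(-15) = -45)
(-47504 + M)*(A(m, -202) - 12921) = (-47504 - 45)*(-24 - 12921) = -47549*(-12945) = 615521805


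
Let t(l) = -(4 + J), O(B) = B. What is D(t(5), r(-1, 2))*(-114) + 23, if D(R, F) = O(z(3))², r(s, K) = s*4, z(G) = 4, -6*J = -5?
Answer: -1801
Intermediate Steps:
J = ⅚ (J = -⅙*(-5) = ⅚ ≈ 0.83333)
t(l) = -29/6 (t(l) = -(4 + ⅚) = -1*29/6 = -29/6)
r(s, K) = 4*s
D(R, F) = 16 (D(R, F) = 4² = 16)
D(t(5), r(-1, 2))*(-114) + 23 = 16*(-114) + 23 = -1824 + 23 = -1801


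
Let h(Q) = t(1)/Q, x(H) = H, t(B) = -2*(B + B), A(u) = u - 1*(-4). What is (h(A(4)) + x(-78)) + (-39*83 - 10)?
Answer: -6651/2 ≈ -3325.5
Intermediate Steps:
A(u) = 4 + u (A(u) = u + 4 = 4 + u)
t(B) = -4*B
h(Q) = -4/Q (h(Q) = (-4*1)/Q = -4/Q)
(h(A(4)) + x(-78)) + (-39*83 - 10) = (-4/(4 + 4) - 78) + (-39*83 - 10) = (-4/8 - 78) + (-3237 - 10) = (-4*⅛ - 78) - 3247 = (-½ - 78) - 3247 = -157/2 - 3247 = -6651/2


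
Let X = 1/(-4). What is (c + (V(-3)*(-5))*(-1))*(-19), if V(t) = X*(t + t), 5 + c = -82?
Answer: 3021/2 ≈ 1510.5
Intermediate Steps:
X = -¼ ≈ -0.25000
c = -87 (c = -5 - 82 = -87)
V(t) = -t/2 (V(t) = -(t + t)/4 = -t/2)
(c + (V(-3)*(-5))*(-1))*(-19) = (-87 + (-½*(-3)*(-5))*(-1))*(-19) = (-87 + ((3/2)*(-5))*(-1))*(-19) = (-87 - 15/2*(-1))*(-19) = (-87 + 15/2)*(-19) = -159/2*(-19) = 3021/2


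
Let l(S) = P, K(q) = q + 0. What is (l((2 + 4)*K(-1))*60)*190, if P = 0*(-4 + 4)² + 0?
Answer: 0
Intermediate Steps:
P = 0 (P = 0*0² + 0 = 0*0 + 0 = 0 + 0 = 0)
K(q) = q
l(S) = 0
(l((2 + 4)*K(-1))*60)*190 = (0*60)*190 = 0*190 = 0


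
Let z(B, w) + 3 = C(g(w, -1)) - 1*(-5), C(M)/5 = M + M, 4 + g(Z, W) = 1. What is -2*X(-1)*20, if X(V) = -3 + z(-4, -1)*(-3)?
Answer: -3240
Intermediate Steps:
g(Z, W) = -3 (g(Z, W) = -4 + 1 = -3)
C(M) = 10*M (C(M) = 5*(M + M) = 5*(2*M) = 10*M)
z(B, w) = -28 (z(B, w) = -3 + (10*(-3) - 1*(-5)) = -3 + (-30 + 5) = -3 - 25 = -28)
X(V) = 81 (X(V) = -3 - 28*(-3) = -3 + 84 = 81)
-2*X(-1)*20 = -2*81*20 = -162*20 = -3240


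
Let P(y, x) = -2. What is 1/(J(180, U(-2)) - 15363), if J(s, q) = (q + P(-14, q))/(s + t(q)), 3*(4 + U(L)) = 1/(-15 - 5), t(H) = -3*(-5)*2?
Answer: -12600/193574161 ≈ -6.5091e-5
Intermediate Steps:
t(H) = 30 (t(H) = 15*2 = 30)
U(L) = -241/60 (U(L) = -4 + 1/(3*(-15 - 5)) = -4 + (⅓)/(-20) = -4 + (⅓)*(-1/20) = -4 - 1/60 = -241/60)
J(s, q) = (-2 + q)/(30 + s) (J(s, q) = (q - 2)/(s + 30) = (-2 + q)/(30 + s))
1/(J(180, U(-2)) - 15363) = 1/((-2 - 241/60)/(30 + 180) - 15363) = 1/(-361/60/210 - 15363) = 1/((1/210)*(-361/60) - 15363) = 1/(-361/12600 - 15363) = 1/(-193574161/12600) = -12600/193574161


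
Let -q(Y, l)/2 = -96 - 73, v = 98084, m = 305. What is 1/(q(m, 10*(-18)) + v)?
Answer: 1/98422 ≈ 1.0160e-5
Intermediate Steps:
q(Y, l) = 338 (q(Y, l) = -2*(-96 - 73) = -2*(-169) = 338)
1/(q(m, 10*(-18)) + v) = 1/(338 + 98084) = 1/98422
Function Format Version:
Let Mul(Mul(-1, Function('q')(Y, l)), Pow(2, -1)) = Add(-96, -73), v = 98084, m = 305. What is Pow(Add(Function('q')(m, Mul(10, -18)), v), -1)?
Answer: Rational(1, 98422) ≈ 1.0160e-5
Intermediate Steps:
Function('q')(Y, l) = 338 (Function('q')(Y, l) = Mul(-2, Add(-96, -73)) = Mul(-2, -169) = 338)
Pow(Add(Function('q')(m, Mul(10, -18)), v), -1) = Pow(Add(338, 98084), -1) = Pow(98422, -1) = Rational(1, 98422)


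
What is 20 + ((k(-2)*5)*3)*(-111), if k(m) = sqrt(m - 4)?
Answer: 20 - 1665*I*sqrt(6) ≈ 20.0 - 4078.4*I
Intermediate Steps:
k(m) = sqrt(-4 + m)
20 + ((k(-2)*5)*3)*(-111) = 20 + ((sqrt(-4 - 2)*5)*3)*(-111) = 20 + ((sqrt(-6)*5)*3)*(-111) = 20 + (((I*sqrt(6))*5)*3)*(-111) = 20 + ((5*I*sqrt(6))*3)*(-111) = 20 + (15*I*sqrt(6))*(-111) = 20 - 1665*I*sqrt(6)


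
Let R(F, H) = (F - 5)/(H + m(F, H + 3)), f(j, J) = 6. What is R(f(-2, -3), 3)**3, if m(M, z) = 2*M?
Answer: 1/3375 ≈ 0.00029630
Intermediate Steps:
R(F, H) = (-5 + F)/(H + 2*F) (R(F, H) = (F - 5)/(H + 2*F) = (-5 + F)/(H + 2*F))
R(f(-2, -3), 3)**3 = ((-5 + 6)/(3 + 2*6))**3 = (1/(3 + 12))**3 = (1/15)**3 = 1/3375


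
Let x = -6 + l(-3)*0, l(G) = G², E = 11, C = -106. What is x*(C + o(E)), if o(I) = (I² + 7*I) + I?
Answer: -618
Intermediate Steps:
x = -6 (x = -6 + (-3)²*0 = -6 + 9*0 = -6 + 0 = -6)
o(I) = I² + 8*I
x*(C + o(E)) = -6*(-106 + 11*(8 + 11)) = -6*(-106 + 11*19) = -6*(-106 + 209) = -6*103 = -618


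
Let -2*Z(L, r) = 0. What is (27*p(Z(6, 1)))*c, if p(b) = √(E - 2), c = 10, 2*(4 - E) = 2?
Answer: 270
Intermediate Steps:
E = 3 (E = 4 - ½*2 = 4 - 1 = 3)
Z(L, r) = 0 (Z(L, r) = -½*0 = 0)
p(b) = 1 (p(b) = √(3 - 2) = √1 = 1)
(27*p(Z(6, 1)))*c = (27*1)*10 = 27*10 = 270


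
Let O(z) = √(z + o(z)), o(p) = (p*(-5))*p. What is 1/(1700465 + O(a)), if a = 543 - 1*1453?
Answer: 26161/44485928579 - I*√4141410/2891585357635 ≈ 5.8807e-7 - 7.0378e-10*I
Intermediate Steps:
a = -910 (a = 543 - 1453 = -910)
o(p) = -5*p² (o(p) = (-5*p)*p = -5*p²)
O(z) = √(z - 5*z²)
1/(1700465 + O(a)) = 1/(1700465 + √(-910*(1 - 5*(-910)))) = 1/(1700465 + √(-910*(1 + 4550))) = 1/(1700465 + √(-910*4551)) = 1/(1700465 + √(-4141410)) = 1/(1700465 + I*√4141410)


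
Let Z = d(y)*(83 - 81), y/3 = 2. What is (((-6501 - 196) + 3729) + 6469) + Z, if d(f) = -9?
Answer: 3483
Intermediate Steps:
y = 6 (y = 3*2 = 6)
Z = -18 (Z = -9*(83 - 81) = -9*2 = -18)
(((-6501 - 196) + 3729) + 6469) + Z = (((-6501 - 196) + 3729) + 6469) - 18 = ((-6697 + 3729) + 6469) - 18 = (-2968 + 6469) - 18 = 3501 - 18 = 3483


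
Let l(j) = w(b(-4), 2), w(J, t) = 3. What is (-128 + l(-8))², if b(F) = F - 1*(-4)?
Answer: 15625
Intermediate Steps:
b(F) = 4 + F (b(F) = F + 4 = 4 + F)
l(j) = 3
(-128 + l(-8))² = (-128 + 3)² = (-125)² = 15625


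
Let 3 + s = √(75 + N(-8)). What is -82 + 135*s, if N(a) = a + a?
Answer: -487 + 135*√59 ≈ 549.96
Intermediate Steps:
N(a) = 2*a
s = -3 + √59 (s = -3 + √(75 + 2*(-8)) = -3 + √(75 - 16) = -3 + √59 ≈ 4.6811)
-82 + 135*s = -82 + 135*(-3 + √59) = -82 + (-405 + 135*√59) = -487 + 135*√59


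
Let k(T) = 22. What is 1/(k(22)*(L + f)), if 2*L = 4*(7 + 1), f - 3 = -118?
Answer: -1/2178 ≈ -0.00045914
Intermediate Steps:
f = -115 (f = 3 - 118 = -115)
L = 16 (L = (4*(7 + 1))/2 = (4*8)/2 = (1/2)*32 = 16)
1/(k(22)*(L + f)) = 1/(22*(16 - 115)) = 1/(22*(-99)) = 1/(-2178) = -1/2178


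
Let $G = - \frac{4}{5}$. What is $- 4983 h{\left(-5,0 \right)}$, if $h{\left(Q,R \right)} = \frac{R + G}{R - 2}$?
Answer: $- \frac{9966}{5} \approx -1993.2$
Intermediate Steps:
$G = - \frac{4}{5}$ ($G = \left(-4\right) \frac{1}{5} = - \frac{4}{5} \approx -0.8$)
$h{\left(Q,R \right)} = \frac{- \frac{4}{5} + R}{-2 + R}$ ($h{\left(Q,R \right)} = \frac{R - \frac{4}{5}}{R - 2} = \frac{- \frac{4}{5} + R}{-2 + R}$)
$- 4983 h{\left(-5,0 \right)} = - 4983 \frac{- \frac{4}{5} + 0}{-2 + 0} = - 4983 \frac{1}{-2} \left(- \frac{4}{5}\right) = - 4983 \left(\left(- \frac{1}{2}\right) \left(- \frac{4}{5}\right)\right) = \left(-4983\right) \frac{2}{5} = - \frac{9966}{5}$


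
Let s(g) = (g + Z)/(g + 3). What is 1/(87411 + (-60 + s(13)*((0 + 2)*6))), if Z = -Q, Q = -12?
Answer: 4/349479 ≈ 1.1446e-5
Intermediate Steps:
Z = 12 (Z = -1*(-12) = 12)
s(g) = (12 + g)/(3 + g) (s(g) = (g + 12)/(g + 3) = (12 + g)/(3 + g))
1/(87411 + (-60 + s(13)*((0 + 2)*6))) = 1/(87411 + (-60 + ((12 + 13)/(3 + 13))*((0 + 2)*6))) = 1/(87411 + (-60 + (25/16)*(2*6))) = 1/(87411 + (-60 + ((1/16)*25)*12)) = 1/(87411 + (-60 + (25/16)*12)) = 1/(87411 + (-60 + 75/4)) = 1/(87411 - 165/4) = 1/(349479/4) = 4/349479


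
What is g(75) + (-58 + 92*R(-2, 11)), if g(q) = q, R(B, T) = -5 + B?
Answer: -627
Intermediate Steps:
g(75) + (-58 + 92*R(-2, 11)) = 75 + (-58 + 92*(-5 - 2)) = 75 + (-58 + 92*(-7)) = 75 + (-58 - 644) = 75 - 702 = -627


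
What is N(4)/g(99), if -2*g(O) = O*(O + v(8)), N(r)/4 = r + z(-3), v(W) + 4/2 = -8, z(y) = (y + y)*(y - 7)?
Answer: -512/8811 ≈ -0.058109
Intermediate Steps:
z(y) = 2*y*(-7 + y) (z(y) = (2*y)*(-7 + y) = 2*y*(-7 + y))
v(W) = -10 (v(W) = -2 - 8 = -10)
N(r) = 240 + 4*r (N(r) = 4*(r + 2*(-3)*(-7 - 3)) = 4*(r + 2*(-3)*(-10)) = 4*(r + 60) = 4*(60 + r) = 240 + 4*r)
g(O) = -O*(-10 + O)/2 (g(O) = -O*(O - 10)/2 = -O*(-10 + O)/2)
N(4)/g(99) = (240 + 4*4)/(((½)*99*(10 - 1*99))) = (240 + 16)/(((½)*99*(10 - 99))) = 256/(((½)*99*(-89))) = 256/(-8811/2) = 256*(-2/8811) = -512/8811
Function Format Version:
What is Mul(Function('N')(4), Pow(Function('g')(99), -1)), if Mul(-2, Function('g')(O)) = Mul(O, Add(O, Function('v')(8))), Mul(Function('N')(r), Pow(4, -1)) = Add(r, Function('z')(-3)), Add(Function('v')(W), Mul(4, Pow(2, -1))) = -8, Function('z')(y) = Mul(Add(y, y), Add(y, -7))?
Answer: Rational(-512, 8811) ≈ -0.058109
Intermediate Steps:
Function('z')(y) = Mul(2, y, Add(-7, y)) (Function('z')(y) = Mul(Mul(2, y), Add(-7, y)) = Mul(2, y, Add(-7, y)))
Function('v')(W) = -10 (Function('v')(W) = Add(-2, -8) = -10)
Function('N')(r) = Add(240, Mul(4, r)) (Function('N')(r) = Mul(4, Add(r, Mul(2, -3, Add(-7, -3)))) = Mul(4, Add(r, Mul(2, -3, -10))) = Mul(4, Add(r, 60)) = Mul(4, Add(60, r)) = Add(240, Mul(4, r)))
Function('g')(O) = Mul(Rational(-1, 2), O, Add(-10, O)) (Function('g')(O) = Mul(Rational(-1, 2), Mul(O, Add(O, -10))) = Mul(Rational(-1, 2), Mul(O, Add(-10, O))) = Mul(Rational(-1, 2), O, Add(-10, O)))
Mul(Function('N')(4), Pow(Function('g')(99), -1)) = Mul(Add(240, Mul(4, 4)), Pow(Mul(Rational(1, 2), 99, Add(10, Mul(-1, 99))), -1)) = Mul(Add(240, 16), Pow(Mul(Rational(1, 2), 99, Add(10, -99)), -1)) = Mul(256, Pow(Mul(Rational(1, 2), 99, -89), -1)) = Mul(256, Pow(Rational(-8811, 2), -1)) = Mul(256, Rational(-2, 8811)) = Rational(-512, 8811)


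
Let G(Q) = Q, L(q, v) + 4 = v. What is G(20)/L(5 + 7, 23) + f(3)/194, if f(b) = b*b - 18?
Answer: 3709/3686 ≈ 1.0062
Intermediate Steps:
L(q, v) = -4 + v
f(b) = -18 + b² (f(b) = b² - 18 = -18 + b²)
G(20)/L(5 + 7, 23) + f(3)/194 = 20/(-4 + 23) + (-18 + 3²)/194 = 20/19 + (-18 + 9)*(1/194) = 20*(1/19) - 9*1/194 = 20/19 - 9/194 = 3709/3686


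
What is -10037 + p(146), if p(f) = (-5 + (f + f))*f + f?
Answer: 32011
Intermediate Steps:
p(f) = f + f*(-5 + 2*f) (p(f) = (-5 + 2*f)*f + f = f*(-5 + 2*f) + f = f + f*(-5 + 2*f))
-10037 + p(146) = -10037 + 2*146*(-2 + 146) = -10037 + 2*146*144 = -10037 + 42048 = 32011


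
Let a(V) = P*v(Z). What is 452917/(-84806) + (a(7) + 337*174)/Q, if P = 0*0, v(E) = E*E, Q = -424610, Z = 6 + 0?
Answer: -98642970799/18004737830 ≈ -5.4787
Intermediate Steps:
Z = 6
v(E) = E²
P = 0
a(V) = 0 (a(V) = 0*6² = 0*36 = 0)
452917/(-84806) + (a(7) + 337*174)/Q = 452917/(-84806) + (0 + 337*174)/(-424610) = 452917*(-1/84806) + (0 + 58638)*(-1/424610) = -452917/84806 + 58638*(-1/424610) = -452917/84806 - 29319/212305 = -98642970799/18004737830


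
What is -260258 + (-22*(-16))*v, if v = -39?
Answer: -273986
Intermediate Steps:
-260258 + (-22*(-16))*v = -260258 - 22*(-16)*(-39) = -260258 + 352*(-39) = -260258 - 13728 = -273986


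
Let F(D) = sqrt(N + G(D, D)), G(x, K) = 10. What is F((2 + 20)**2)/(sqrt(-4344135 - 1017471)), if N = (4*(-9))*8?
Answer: sqrt(41403513)/893601 ≈ 0.0072007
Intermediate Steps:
N = -288 (N = -36*8 = -288)
F(D) = I*sqrt(278) (F(D) = sqrt(-288 + 10) = sqrt(-278) = I*sqrt(278))
F((2 + 20)**2)/(sqrt(-4344135 - 1017471)) = (I*sqrt(278))/(sqrt(-4344135 - 1017471)) = (I*sqrt(278))/(sqrt(-5361606)) = (I*sqrt(278))/((3*I*sqrt(595734))) = (I*sqrt(278))*(-I*sqrt(595734)/1787202) = sqrt(41403513)/893601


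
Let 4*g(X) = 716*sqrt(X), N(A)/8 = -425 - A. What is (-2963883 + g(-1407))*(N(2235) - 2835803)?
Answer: 8468059733289 - 511417857*I*sqrt(1407) ≈ 8.4681e+12 - 1.9183e+10*I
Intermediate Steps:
N(A) = -3400 - 8*A (N(A) = 8*(-425 - A) = -3400 - 8*A)
g(X) = 179*sqrt(X) (g(X) = (716*sqrt(X))/4 = 179*sqrt(X))
(-2963883 + g(-1407))*(N(2235) - 2835803) = (-2963883 + 179*sqrt(-1407))*((-3400 - 8*2235) - 2835803) = (-2963883 + 179*(I*sqrt(1407)))*((-3400 - 17880) - 2835803) = (-2963883 + 179*I*sqrt(1407))*(-21280 - 2835803) = (-2963883 + 179*I*sqrt(1407))*(-2857083) = 8468059733289 - 511417857*I*sqrt(1407)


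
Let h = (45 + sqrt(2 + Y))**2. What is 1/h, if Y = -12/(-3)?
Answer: (45 + sqrt(6))**(-2) ≈ 0.00044416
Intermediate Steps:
Y = 4 (Y = -12*(-1/3) = 4)
h = (45 + sqrt(6))**2 (h = (45 + sqrt(2 + 4))**2 = (45 + sqrt(6))**2 ≈ 2251.5)
1/h = 1/((45 + sqrt(6))**2) = (45 + sqrt(6))**(-2)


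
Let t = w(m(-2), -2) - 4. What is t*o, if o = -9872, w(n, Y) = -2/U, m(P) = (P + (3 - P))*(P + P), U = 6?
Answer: 128336/3 ≈ 42779.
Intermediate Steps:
m(P) = 6*P (m(P) = 3*(2*P) = 6*P)
w(n, Y) = -⅓ (w(n, Y) = -2/6 = -2*⅙ = -⅓)
t = -13/3 (t = -⅓ - 4 = -13/3 ≈ -4.3333)
t*o = -13/3*(-9872) = 128336/3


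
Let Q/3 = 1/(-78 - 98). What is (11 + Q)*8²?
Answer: 7732/11 ≈ 702.91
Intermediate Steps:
Q = -3/176 (Q = 3/(-78 - 98) = 3/(-176) = 3*(-1/176) = -3/176 ≈ -0.017045)
(11 + Q)*8² = (11 - 3/176)*8² = (1933/176)*64 = 7732/11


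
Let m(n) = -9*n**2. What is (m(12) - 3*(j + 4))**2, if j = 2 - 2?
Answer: 1710864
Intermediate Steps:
j = 0
(m(12) - 3*(j + 4))**2 = (-9*12**2 - 3*(0 + 4))**2 = (-9*144 - 3*4)**2 = (-1296 - 12)**2 = (-1308)**2 = 1710864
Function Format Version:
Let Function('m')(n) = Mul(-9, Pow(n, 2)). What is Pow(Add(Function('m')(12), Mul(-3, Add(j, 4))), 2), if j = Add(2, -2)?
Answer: 1710864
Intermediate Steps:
j = 0
Pow(Add(Function('m')(12), Mul(-3, Add(j, 4))), 2) = Pow(Add(Mul(-9, Pow(12, 2)), Mul(-3, Add(0, 4))), 2) = Pow(Add(Mul(-9, 144), Mul(-3, 4)), 2) = Pow(Add(-1296, -12), 2) = Pow(-1308, 2) = 1710864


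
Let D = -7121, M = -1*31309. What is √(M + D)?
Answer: 3*I*√4270 ≈ 196.04*I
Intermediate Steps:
M = -31309
√(M + D) = √(-31309 - 7121) = √(-38430) = 3*I*√4270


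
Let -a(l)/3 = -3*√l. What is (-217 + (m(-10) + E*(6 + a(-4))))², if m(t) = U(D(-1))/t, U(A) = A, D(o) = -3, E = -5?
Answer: 5276089/100 + 44406*I ≈ 52761.0 + 44406.0*I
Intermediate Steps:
a(l) = 9*√l (a(l) = -(-9)*√l = 9*√l)
m(t) = -3/t
(-217 + (m(-10) + E*(6 + a(-4))))² = (-217 + (-3/(-10) - 5*(6 + 9*√(-4))))² = (-217 + (-3*(-⅒) - 5*(6 + 9*(2*I))))² = (-217 + (3/10 - 5*(6 + 18*I)))² = (-217 + (3/10 + (-30 - 90*I)))² = (-217 + (-297/10 - 90*I))² = (-2467/10 - 90*I)²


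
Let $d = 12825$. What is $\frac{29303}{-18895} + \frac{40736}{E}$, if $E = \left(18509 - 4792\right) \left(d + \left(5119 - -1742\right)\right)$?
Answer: $- \frac{3956001624233}{2551135463745} \approx -1.5507$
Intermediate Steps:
$E = 270032862$ ($E = \left(18509 - 4792\right) \left(12825 + \left(5119 - -1742\right)\right) = 13717 \left(12825 + \left(5119 + 1742\right)\right) = 13717 \left(12825 + 6861\right) = 13717 \cdot 19686 = 270032862$)
$\frac{29303}{-18895} + \frac{40736}{E} = \frac{29303}{-18895} + \frac{40736}{270032862} = 29303 \left(- \frac{1}{18895}\right) + 40736 \cdot \frac{1}{270032862} = - \frac{29303}{18895} + \frac{20368}{135016431} = - \frac{3956001624233}{2551135463745}$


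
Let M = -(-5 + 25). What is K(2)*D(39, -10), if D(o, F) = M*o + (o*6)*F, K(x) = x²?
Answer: -12480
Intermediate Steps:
M = -20 (M = -1*20 = -20)
D(o, F) = -20*o + 6*F*o (D(o, F) = -20*o + (o*6)*F = -20*o + (6*o)*F = -20*o + 6*F*o)
K(2)*D(39, -10) = 2²*(2*39*(-10 + 3*(-10))) = 4*(2*39*(-10 - 30)) = 4*(2*39*(-40)) = 4*(-3120) = -12480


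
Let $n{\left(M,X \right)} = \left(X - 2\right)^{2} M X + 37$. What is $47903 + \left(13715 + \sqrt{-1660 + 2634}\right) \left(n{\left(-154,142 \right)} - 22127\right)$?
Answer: $-5878727468447 - 428634890 \sqrt{974} \approx -5.8921 \cdot 10^{12}$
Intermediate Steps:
$n{\left(M,X \right)} = 37 + M X \left(-2 + X\right)^{2}$ ($n{\left(M,X \right)} = \left(-2 + X\right)^{2} M X + 37 = M \left(-2 + X\right)^{2} X + 37 = M X \left(-2 + X\right)^{2} + 37 = 37 + M X \left(-2 + X\right)^{2}$)
$47903 + \left(13715 + \sqrt{-1660 + 2634}\right) \left(n{\left(-154,142 \right)} - 22127\right) = 47903 + \left(13715 + \sqrt{-1660 + 2634}\right) \left(\left(37 - 21868 \left(-2 + 142\right)^{2}\right) - 22127\right) = 47903 + \left(13715 + \sqrt{974}\right) \left(\left(37 - 21868 \cdot 140^{2}\right) - 22127\right) = 47903 + \left(13715 + \sqrt{974}\right) \left(\left(37 - 21868 \cdot 19600\right) - 22127\right) = 47903 + \left(13715 + \sqrt{974}\right) \left(\left(37 - 428612800\right) - 22127\right) = 47903 + \left(13715 + \sqrt{974}\right) \left(-428612763 - 22127\right) = 47903 + \left(13715 + \sqrt{974}\right) \left(-428634890\right) = 47903 - \left(5878727516350 + 428634890 \sqrt{974}\right) = -5878727468447 - 428634890 \sqrt{974}$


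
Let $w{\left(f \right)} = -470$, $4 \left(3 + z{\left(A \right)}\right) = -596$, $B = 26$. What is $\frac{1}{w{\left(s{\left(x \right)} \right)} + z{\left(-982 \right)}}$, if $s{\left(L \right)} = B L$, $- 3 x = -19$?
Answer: $- \frac{1}{622} \approx -0.0016077$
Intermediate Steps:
$z{\left(A \right)} = -152$ ($z{\left(A \right)} = -3 + \frac{1}{4} \left(-596\right) = -3 - 149 = -152$)
$x = \frac{19}{3}$ ($x = \left(- \frac{1}{3}\right) \left(-19\right) = \frac{19}{3} \approx 6.3333$)
$s{\left(L \right)} = 26 L$
$\frac{1}{w{\left(s{\left(x \right)} \right)} + z{\left(-982 \right)}} = \frac{1}{-470 - 152} = \frac{1}{-622} = - \frac{1}{622}$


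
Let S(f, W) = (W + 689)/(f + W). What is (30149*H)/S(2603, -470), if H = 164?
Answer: 48157452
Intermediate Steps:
S(f, W) = (689 + W)/(W + f)
(30149*H)/S(2603, -470) = (30149*164)/(((689 - 470)/(-470 + 2603))) = 4944436/((219/2133)) = 4944436/(((1/2133)*219)) = 4944436/(73/711) = 4944436*(711/73) = 48157452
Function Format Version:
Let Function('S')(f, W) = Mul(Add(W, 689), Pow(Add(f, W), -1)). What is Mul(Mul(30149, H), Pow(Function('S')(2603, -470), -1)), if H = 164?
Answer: 48157452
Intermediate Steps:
Function('S')(f, W) = Mul(Pow(Add(W, f), -1), Add(689, W)) (Function('S')(f, W) = Mul(Add(689, W), Pow(Add(W, f), -1)) = Mul(Pow(Add(W, f), -1), Add(689, W)))
Mul(Mul(30149, H), Pow(Function('S')(2603, -470), -1)) = Mul(Mul(30149, 164), Pow(Mul(Pow(Add(-470, 2603), -1), Add(689, -470)), -1)) = Mul(4944436, Pow(Mul(Pow(2133, -1), 219), -1)) = Mul(4944436, Pow(Mul(Rational(1, 2133), 219), -1)) = Mul(4944436, Pow(Rational(73, 711), -1)) = Mul(4944436, Rational(711, 73)) = 48157452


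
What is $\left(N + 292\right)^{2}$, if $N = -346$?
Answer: $2916$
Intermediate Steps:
$\left(N + 292\right)^{2} = \left(-346 + 292\right)^{2} = \left(-54\right)^{2} = 2916$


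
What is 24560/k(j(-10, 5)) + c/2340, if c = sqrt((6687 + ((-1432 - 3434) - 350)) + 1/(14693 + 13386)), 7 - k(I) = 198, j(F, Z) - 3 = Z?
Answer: -24560/191 + sqrt(1159780912590)/65704860 ≈ -128.57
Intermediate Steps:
j(F, Z) = 3 + Z
k(I) = -191 (k(I) = 7 - 1*198 = 7 - 198 = -191)
c = sqrt(1159780912590)/28079 (c = sqrt((6687 + (-4866 - 350)) + 1/28079) = sqrt((6687 - 5216) + 1/28079) = sqrt(1471 + 1/28079) = sqrt(41304210/28079) = sqrt(1159780912590)/28079 ≈ 38.354)
24560/k(j(-10, 5)) + c/2340 = 24560/(-191) + (sqrt(1159780912590)/28079)/2340 = 24560*(-1/191) + (sqrt(1159780912590)/28079)*(1/2340) = -24560/191 + sqrt(1159780912590)/65704860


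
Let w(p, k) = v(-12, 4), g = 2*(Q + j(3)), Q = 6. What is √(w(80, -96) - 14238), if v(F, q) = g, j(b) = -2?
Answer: I*√14230 ≈ 119.29*I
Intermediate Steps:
g = 8 (g = 2*(6 - 2) = 2*4 = 8)
v(F, q) = 8
w(p, k) = 8
√(w(80, -96) - 14238) = √(8 - 14238) = √(-14230) = I*√14230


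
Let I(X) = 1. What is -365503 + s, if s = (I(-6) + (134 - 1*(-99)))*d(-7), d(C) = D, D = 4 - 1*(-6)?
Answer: -363163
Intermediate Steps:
D = 10 (D = 4 + 6 = 10)
d(C) = 10
s = 2340 (s = (1 + (134 - 1*(-99)))*10 = (1 + (134 + 99))*10 = (1 + 233)*10 = 234*10 = 2340)
-365503 + s = -365503 + 2340 = -363163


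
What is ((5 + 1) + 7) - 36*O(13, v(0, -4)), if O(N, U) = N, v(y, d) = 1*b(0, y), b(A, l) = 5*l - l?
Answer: -455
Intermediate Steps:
b(A, l) = 4*l
v(y, d) = 4*y (v(y, d) = 1*(4*y) = 4*y)
((5 + 1) + 7) - 36*O(13, v(0, -4)) = ((5 + 1) + 7) - 36*13 = (6 + 7) - 468 = 13 - 468 = -455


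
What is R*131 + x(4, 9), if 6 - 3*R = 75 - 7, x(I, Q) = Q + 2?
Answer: -8089/3 ≈ -2696.3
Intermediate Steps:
x(I, Q) = 2 + Q
R = -62/3 (R = 2 - (75 - 7)/3 = 2 - 1/3*68 = 2 - 68/3 = -62/3 ≈ -20.667)
R*131 + x(4, 9) = -62/3*131 + (2 + 9) = -8122/3 + 11 = -8089/3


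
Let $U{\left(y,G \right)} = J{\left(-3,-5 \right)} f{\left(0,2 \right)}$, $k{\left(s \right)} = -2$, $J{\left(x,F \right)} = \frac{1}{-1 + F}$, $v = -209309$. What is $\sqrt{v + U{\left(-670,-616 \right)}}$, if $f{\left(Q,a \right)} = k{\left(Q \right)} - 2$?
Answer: $\frac{5 i \sqrt{75351}}{3} \approx 457.5 i$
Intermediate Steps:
$f{\left(Q,a \right)} = -4$ ($f{\left(Q,a \right)} = -2 - 2 = -4$)
$U{\left(y,G \right)} = \frac{2}{3}$ ($U{\left(y,G \right)} = \frac{1}{-1 - 5} \left(-4\right) = \frac{1}{-6} \left(-4\right) = \left(- \frac{1}{6}\right) \left(-4\right) = \frac{2}{3}$)
$\sqrt{v + U{\left(-670,-616 \right)}} = \sqrt{-209309 + \frac{2}{3}} = \sqrt{- \frac{627925}{3}} = \frac{5 i \sqrt{75351}}{3}$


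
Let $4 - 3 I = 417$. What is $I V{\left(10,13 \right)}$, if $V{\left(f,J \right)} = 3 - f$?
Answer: $\frac{2891}{3} \approx 963.67$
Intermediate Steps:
$I = - \frac{413}{3}$ ($I = \frac{4}{3} - 139 = - \frac{413}{3} \approx -137.67$)
$I V{\left(10,13 \right)} = - \frac{413 \left(3 - 10\right)}{3} = \left(- \frac{413}{3}\right) \left(-7\right) = \frac{2891}{3}$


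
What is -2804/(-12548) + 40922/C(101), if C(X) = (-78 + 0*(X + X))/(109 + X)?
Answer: -4493021877/40781 ≈ -1.1017e+5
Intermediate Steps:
C(X) = -78/(109 + X) (C(X) = (-78 + 0*(2*X))/(109 + X) = (-78 + 0)/(109 + X) = -78/(109 + X))
-2804/(-12548) + 40922/C(101) = -2804/(-12548) + 40922/((-78/(109 + 101))) = -2804*(-1/12548) + 40922/((-78/210)) = 701/3137 + 40922/((-78*1/210)) = 701/3137 + 40922/(-13/35) = 701/3137 + 40922*(-35/13) = 701/3137 - 1432270/13 = -4493021877/40781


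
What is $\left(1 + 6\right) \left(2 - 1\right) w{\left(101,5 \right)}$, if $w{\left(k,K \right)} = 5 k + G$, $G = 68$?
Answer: $4011$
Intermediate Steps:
$w{\left(k,K \right)} = 68 + 5 k$ ($w{\left(k,K \right)} = 5 k + 68 = 68 + 5 k$)
$\left(1 + 6\right) \left(2 - 1\right) w{\left(101,5 \right)} = \left(1 + 6\right) \left(2 - 1\right) \left(68 + 5 \cdot 101\right) = 7 \cdot 1 \left(68 + 505\right) = 7 \cdot 573 = 4011$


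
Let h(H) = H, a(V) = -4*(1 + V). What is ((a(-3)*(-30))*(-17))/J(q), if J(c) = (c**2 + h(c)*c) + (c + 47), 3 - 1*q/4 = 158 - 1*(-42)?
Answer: 4080/1241147 ≈ 0.0032873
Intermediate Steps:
a(V) = -4 - 4*V
q = -788 (q = 12 - 4*(158 - 1*(-42)) = 12 - 4*(158 + 42) = 12 - 4*200 = 12 - 800 = -788)
J(c) = 47 + c + 2*c**2 (J(c) = (c**2 + c*c) + (c + 47) = (c**2 + c**2) + (47 + c) = 2*c**2 + (47 + c) = 47 + c + 2*c**2)
((a(-3)*(-30))*(-17))/J(q) = (((-4 - 4*(-3))*(-30))*(-17))/(47 - 788 + 2*(-788)**2) = (((-4 + 12)*(-30))*(-17))/(47 - 788 + 2*620944) = ((8*(-30))*(-17))/(47 - 788 + 1241888) = -240*(-17)/1241147 = 4080*(1/1241147) = 4080/1241147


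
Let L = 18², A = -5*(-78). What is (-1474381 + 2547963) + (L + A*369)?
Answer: 1217816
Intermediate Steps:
A = 390
L = 324
(-1474381 + 2547963) + (L + A*369) = (-1474381 + 2547963) + (324 + 390*369) = 1073582 + (324 + 143910) = 1073582 + 144234 = 1217816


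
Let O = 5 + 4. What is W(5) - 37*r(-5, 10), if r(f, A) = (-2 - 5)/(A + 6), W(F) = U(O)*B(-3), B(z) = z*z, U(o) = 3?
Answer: 691/16 ≈ 43.188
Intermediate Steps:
O = 9
B(z) = z²
W(F) = 27 (W(F) = 3*(-3)² = 3*9 = 27)
r(f, A) = -7/(6 + A)
W(5) - 37*r(-5, 10) = 27 - (-259)/(6 + 10) = 27 - (-259)/16 = 27 - 37*(-7/16) = 27 + 259/16 = 691/16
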